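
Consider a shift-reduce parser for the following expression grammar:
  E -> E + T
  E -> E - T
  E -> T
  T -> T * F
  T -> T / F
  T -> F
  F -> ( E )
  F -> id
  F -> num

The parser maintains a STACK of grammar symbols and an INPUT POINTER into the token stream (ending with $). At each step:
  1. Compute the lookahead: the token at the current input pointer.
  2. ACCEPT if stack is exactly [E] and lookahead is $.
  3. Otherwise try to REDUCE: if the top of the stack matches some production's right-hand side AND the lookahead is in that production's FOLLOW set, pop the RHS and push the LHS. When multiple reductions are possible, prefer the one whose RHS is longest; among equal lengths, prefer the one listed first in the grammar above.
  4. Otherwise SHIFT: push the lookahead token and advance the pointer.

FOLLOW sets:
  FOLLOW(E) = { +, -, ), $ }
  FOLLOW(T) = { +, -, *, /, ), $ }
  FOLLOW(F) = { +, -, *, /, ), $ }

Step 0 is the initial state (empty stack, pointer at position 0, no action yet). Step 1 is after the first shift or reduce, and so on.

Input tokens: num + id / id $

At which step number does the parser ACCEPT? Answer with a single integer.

Step 1: shift num. Stack=[num] ptr=1 lookahead=+ remaining=[+ id / id $]
Step 2: reduce F->num. Stack=[F] ptr=1 lookahead=+ remaining=[+ id / id $]
Step 3: reduce T->F. Stack=[T] ptr=1 lookahead=+ remaining=[+ id / id $]
Step 4: reduce E->T. Stack=[E] ptr=1 lookahead=+ remaining=[+ id / id $]
Step 5: shift +. Stack=[E +] ptr=2 lookahead=id remaining=[id / id $]
Step 6: shift id. Stack=[E + id] ptr=3 lookahead=/ remaining=[/ id $]
Step 7: reduce F->id. Stack=[E + F] ptr=3 lookahead=/ remaining=[/ id $]
Step 8: reduce T->F. Stack=[E + T] ptr=3 lookahead=/ remaining=[/ id $]
Step 9: shift /. Stack=[E + T /] ptr=4 lookahead=id remaining=[id $]
Step 10: shift id. Stack=[E + T / id] ptr=5 lookahead=$ remaining=[$]
Step 11: reduce F->id. Stack=[E + T / F] ptr=5 lookahead=$ remaining=[$]
Step 12: reduce T->T / F. Stack=[E + T] ptr=5 lookahead=$ remaining=[$]
Step 13: reduce E->E + T. Stack=[E] ptr=5 lookahead=$ remaining=[$]
Step 14: accept. Stack=[E] ptr=5 lookahead=$ remaining=[$]

Answer: 14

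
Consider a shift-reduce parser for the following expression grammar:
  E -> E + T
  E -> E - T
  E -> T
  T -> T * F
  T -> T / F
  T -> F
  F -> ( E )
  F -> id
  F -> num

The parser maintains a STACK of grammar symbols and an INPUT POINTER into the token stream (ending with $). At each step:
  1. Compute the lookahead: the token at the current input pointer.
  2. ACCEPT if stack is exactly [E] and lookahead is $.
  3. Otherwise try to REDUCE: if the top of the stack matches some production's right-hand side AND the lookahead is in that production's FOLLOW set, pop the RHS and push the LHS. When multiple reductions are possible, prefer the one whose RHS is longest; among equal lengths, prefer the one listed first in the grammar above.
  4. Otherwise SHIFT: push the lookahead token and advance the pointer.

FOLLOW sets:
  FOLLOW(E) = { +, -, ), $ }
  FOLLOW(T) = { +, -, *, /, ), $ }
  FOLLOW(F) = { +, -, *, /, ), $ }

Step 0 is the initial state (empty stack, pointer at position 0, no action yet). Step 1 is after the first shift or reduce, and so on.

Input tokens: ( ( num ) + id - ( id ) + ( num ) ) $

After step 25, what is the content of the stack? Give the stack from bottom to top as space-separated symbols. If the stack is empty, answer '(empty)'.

Step 1: shift (. Stack=[(] ptr=1 lookahead=( remaining=[( num ) + id - ( id ) + ( num ) ) $]
Step 2: shift (. Stack=[( (] ptr=2 lookahead=num remaining=[num ) + id - ( id ) + ( num ) ) $]
Step 3: shift num. Stack=[( ( num] ptr=3 lookahead=) remaining=[) + id - ( id ) + ( num ) ) $]
Step 4: reduce F->num. Stack=[( ( F] ptr=3 lookahead=) remaining=[) + id - ( id ) + ( num ) ) $]
Step 5: reduce T->F. Stack=[( ( T] ptr=3 lookahead=) remaining=[) + id - ( id ) + ( num ) ) $]
Step 6: reduce E->T. Stack=[( ( E] ptr=3 lookahead=) remaining=[) + id - ( id ) + ( num ) ) $]
Step 7: shift ). Stack=[( ( E )] ptr=4 lookahead=+ remaining=[+ id - ( id ) + ( num ) ) $]
Step 8: reduce F->( E ). Stack=[( F] ptr=4 lookahead=+ remaining=[+ id - ( id ) + ( num ) ) $]
Step 9: reduce T->F. Stack=[( T] ptr=4 lookahead=+ remaining=[+ id - ( id ) + ( num ) ) $]
Step 10: reduce E->T. Stack=[( E] ptr=4 lookahead=+ remaining=[+ id - ( id ) + ( num ) ) $]
Step 11: shift +. Stack=[( E +] ptr=5 lookahead=id remaining=[id - ( id ) + ( num ) ) $]
Step 12: shift id. Stack=[( E + id] ptr=6 lookahead=- remaining=[- ( id ) + ( num ) ) $]
Step 13: reduce F->id. Stack=[( E + F] ptr=6 lookahead=- remaining=[- ( id ) + ( num ) ) $]
Step 14: reduce T->F. Stack=[( E + T] ptr=6 lookahead=- remaining=[- ( id ) + ( num ) ) $]
Step 15: reduce E->E + T. Stack=[( E] ptr=6 lookahead=- remaining=[- ( id ) + ( num ) ) $]
Step 16: shift -. Stack=[( E -] ptr=7 lookahead=( remaining=[( id ) + ( num ) ) $]
Step 17: shift (. Stack=[( E - (] ptr=8 lookahead=id remaining=[id ) + ( num ) ) $]
Step 18: shift id. Stack=[( E - ( id] ptr=9 lookahead=) remaining=[) + ( num ) ) $]
Step 19: reduce F->id. Stack=[( E - ( F] ptr=9 lookahead=) remaining=[) + ( num ) ) $]
Step 20: reduce T->F. Stack=[( E - ( T] ptr=9 lookahead=) remaining=[) + ( num ) ) $]
Step 21: reduce E->T. Stack=[( E - ( E] ptr=9 lookahead=) remaining=[) + ( num ) ) $]
Step 22: shift ). Stack=[( E - ( E )] ptr=10 lookahead=+ remaining=[+ ( num ) ) $]
Step 23: reduce F->( E ). Stack=[( E - F] ptr=10 lookahead=+ remaining=[+ ( num ) ) $]
Step 24: reduce T->F. Stack=[( E - T] ptr=10 lookahead=+ remaining=[+ ( num ) ) $]
Step 25: reduce E->E - T. Stack=[( E] ptr=10 lookahead=+ remaining=[+ ( num ) ) $]

Answer: ( E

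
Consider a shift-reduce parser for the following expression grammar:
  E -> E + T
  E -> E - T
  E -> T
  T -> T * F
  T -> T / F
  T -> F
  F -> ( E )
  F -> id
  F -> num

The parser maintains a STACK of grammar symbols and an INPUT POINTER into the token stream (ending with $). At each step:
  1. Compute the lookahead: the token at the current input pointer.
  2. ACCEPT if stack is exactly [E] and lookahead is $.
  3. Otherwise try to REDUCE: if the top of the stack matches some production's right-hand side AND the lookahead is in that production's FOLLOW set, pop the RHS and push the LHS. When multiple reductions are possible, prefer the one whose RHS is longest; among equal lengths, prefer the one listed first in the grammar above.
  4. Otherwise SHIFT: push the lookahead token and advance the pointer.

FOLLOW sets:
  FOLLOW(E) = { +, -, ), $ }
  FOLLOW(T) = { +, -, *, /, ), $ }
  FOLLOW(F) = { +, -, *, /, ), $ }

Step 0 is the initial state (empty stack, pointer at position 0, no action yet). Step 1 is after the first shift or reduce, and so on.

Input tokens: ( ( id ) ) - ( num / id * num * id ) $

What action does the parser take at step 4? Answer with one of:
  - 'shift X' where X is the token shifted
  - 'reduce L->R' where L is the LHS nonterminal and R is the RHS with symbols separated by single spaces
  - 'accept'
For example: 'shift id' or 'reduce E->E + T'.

Step 1: shift (. Stack=[(] ptr=1 lookahead=( remaining=[( id ) ) - ( num / id * num * id ) $]
Step 2: shift (. Stack=[( (] ptr=2 lookahead=id remaining=[id ) ) - ( num / id * num * id ) $]
Step 3: shift id. Stack=[( ( id] ptr=3 lookahead=) remaining=[) ) - ( num / id * num * id ) $]
Step 4: reduce F->id. Stack=[( ( F] ptr=3 lookahead=) remaining=[) ) - ( num / id * num * id ) $]

Answer: reduce F->id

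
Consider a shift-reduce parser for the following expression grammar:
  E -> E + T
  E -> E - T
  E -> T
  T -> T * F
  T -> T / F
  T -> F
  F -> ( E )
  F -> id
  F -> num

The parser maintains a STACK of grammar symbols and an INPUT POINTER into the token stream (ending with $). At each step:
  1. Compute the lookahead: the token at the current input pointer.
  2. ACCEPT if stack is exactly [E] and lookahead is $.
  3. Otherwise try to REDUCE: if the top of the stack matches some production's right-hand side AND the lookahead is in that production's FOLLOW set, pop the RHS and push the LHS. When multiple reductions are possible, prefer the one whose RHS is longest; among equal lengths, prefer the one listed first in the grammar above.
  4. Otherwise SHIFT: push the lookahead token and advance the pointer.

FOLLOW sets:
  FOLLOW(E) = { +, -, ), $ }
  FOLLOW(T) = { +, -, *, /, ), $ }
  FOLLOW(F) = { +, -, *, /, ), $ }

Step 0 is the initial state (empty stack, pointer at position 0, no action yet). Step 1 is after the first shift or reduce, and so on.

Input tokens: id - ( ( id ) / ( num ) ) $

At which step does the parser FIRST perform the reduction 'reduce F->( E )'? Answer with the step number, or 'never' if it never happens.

Step 1: shift id. Stack=[id] ptr=1 lookahead=- remaining=[- ( ( id ) / ( num ) ) $]
Step 2: reduce F->id. Stack=[F] ptr=1 lookahead=- remaining=[- ( ( id ) / ( num ) ) $]
Step 3: reduce T->F. Stack=[T] ptr=1 lookahead=- remaining=[- ( ( id ) / ( num ) ) $]
Step 4: reduce E->T. Stack=[E] ptr=1 lookahead=- remaining=[- ( ( id ) / ( num ) ) $]
Step 5: shift -. Stack=[E -] ptr=2 lookahead=( remaining=[( ( id ) / ( num ) ) $]
Step 6: shift (. Stack=[E - (] ptr=3 lookahead=( remaining=[( id ) / ( num ) ) $]
Step 7: shift (. Stack=[E - ( (] ptr=4 lookahead=id remaining=[id ) / ( num ) ) $]
Step 8: shift id. Stack=[E - ( ( id] ptr=5 lookahead=) remaining=[) / ( num ) ) $]
Step 9: reduce F->id. Stack=[E - ( ( F] ptr=5 lookahead=) remaining=[) / ( num ) ) $]
Step 10: reduce T->F. Stack=[E - ( ( T] ptr=5 lookahead=) remaining=[) / ( num ) ) $]
Step 11: reduce E->T. Stack=[E - ( ( E] ptr=5 lookahead=) remaining=[) / ( num ) ) $]
Step 12: shift ). Stack=[E - ( ( E )] ptr=6 lookahead=/ remaining=[/ ( num ) ) $]
Step 13: reduce F->( E ). Stack=[E - ( F] ptr=6 lookahead=/ remaining=[/ ( num ) ) $]

Answer: 13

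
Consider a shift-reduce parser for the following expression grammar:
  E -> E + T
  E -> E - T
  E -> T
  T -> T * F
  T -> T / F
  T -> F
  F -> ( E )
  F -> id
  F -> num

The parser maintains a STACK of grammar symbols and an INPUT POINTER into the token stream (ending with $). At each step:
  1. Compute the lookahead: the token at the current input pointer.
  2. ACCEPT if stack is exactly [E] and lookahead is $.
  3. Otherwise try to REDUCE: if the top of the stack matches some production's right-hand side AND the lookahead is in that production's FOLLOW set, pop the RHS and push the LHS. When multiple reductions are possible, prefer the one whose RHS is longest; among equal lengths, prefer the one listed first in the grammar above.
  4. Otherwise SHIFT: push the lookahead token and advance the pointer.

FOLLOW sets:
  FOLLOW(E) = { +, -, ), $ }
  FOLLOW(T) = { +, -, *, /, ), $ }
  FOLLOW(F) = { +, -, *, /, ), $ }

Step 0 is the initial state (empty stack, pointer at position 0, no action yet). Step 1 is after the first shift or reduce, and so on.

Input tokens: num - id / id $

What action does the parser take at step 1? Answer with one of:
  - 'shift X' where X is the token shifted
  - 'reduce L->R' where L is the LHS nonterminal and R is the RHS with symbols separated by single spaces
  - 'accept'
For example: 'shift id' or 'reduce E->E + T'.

Answer: shift num

Derivation:
Step 1: shift num. Stack=[num] ptr=1 lookahead=- remaining=[- id / id $]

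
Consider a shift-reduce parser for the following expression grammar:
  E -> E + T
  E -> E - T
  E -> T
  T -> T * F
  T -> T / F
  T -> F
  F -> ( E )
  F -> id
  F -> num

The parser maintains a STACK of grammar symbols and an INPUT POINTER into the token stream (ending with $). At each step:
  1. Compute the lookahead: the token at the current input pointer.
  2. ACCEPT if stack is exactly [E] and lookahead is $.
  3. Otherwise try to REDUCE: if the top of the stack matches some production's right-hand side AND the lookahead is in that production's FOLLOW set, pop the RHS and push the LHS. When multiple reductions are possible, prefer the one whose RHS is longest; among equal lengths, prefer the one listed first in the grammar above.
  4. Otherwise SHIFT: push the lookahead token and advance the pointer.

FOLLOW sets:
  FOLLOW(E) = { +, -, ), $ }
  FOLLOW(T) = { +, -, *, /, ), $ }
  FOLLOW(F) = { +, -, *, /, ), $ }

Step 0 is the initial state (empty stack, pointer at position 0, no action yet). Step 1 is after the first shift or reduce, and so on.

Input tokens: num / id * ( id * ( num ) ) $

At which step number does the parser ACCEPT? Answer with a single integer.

Answer: 27

Derivation:
Step 1: shift num. Stack=[num] ptr=1 lookahead=/ remaining=[/ id * ( id * ( num ) ) $]
Step 2: reduce F->num. Stack=[F] ptr=1 lookahead=/ remaining=[/ id * ( id * ( num ) ) $]
Step 3: reduce T->F. Stack=[T] ptr=1 lookahead=/ remaining=[/ id * ( id * ( num ) ) $]
Step 4: shift /. Stack=[T /] ptr=2 lookahead=id remaining=[id * ( id * ( num ) ) $]
Step 5: shift id. Stack=[T / id] ptr=3 lookahead=* remaining=[* ( id * ( num ) ) $]
Step 6: reduce F->id. Stack=[T / F] ptr=3 lookahead=* remaining=[* ( id * ( num ) ) $]
Step 7: reduce T->T / F. Stack=[T] ptr=3 lookahead=* remaining=[* ( id * ( num ) ) $]
Step 8: shift *. Stack=[T *] ptr=4 lookahead=( remaining=[( id * ( num ) ) $]
Step 9: shift (. Stack=[T * (] ptr=5 lookahead=id remaining=[id * ( num ) ) $]
Step 10: shift id. Stack=[T * ( id] ptr=6 lookahead=* remaining=[* ( num ) ) $]
Step 11: reduce F->id. Stack=[T * ( F] ptr=6 lookahead=* remaining=[* ( num ) ) $]
Step 12: reduce T->F. Stack=[T * ( T] ptr=6 lookahead=* remaining=[* ( num ) ) $]
Step 13: shift *. Stack=[T * ( T *] ptr=7 lookahead=( remaining=[( num ) ) $]
Step 14: shift (. Stack=[T * ( T * (] ptr=8 lookahead=num remaining=[num ) ) $]
Step 15: shift num. Stack=[T * ( T * ( num] ptr=9 lookahead=) remaining=[) ) $]
Step 16: reduce F->num. Stack=[T * ( T * ( F] ptr=9 lookahead=) remaining=[) ) $]
Step 17: reduce T->F. Stack=[T * ( T * ( T] ptr=9 lookahead=) remaining=[) ) $]
Step 18: reduce E->T. Stack=[T * ( T * ( E] ptr=9 lookahead=) remaining=[) ) $]
Step 19: shift ). Stack=[T * ( T * ( E )] ptr=10 lookahead=) remaining=[) $]
Step 20: reduce F->( E ). Stack=[T * ( T * F] ptr=10 lookahead=) remaining=[) $]
Step 21: reduce T->T * F. Stack=[T * ( T] ptr=10 lookahead=) remaining=[) $]
Step 22: reduce E->T. Stack=[T * ( E] ptr=10 lookahead=) remaining=[) $]
Step 23: shift ). Stack=[T * ( E )] ptr=11 lookahead=$ remaining=[$]
Step 24: reduce F->( E ). Stack=[T * F] ptr=11 lookahead=$ remaining=[$]
Step 25: reduce T->T * F. Stack=[T] ptr=11 lookahead=$ remaining=[$]
Step 26: reduce E->T. Stack=[E] ptr=11 lookahead=$ remaining=[$]
Step 27: accept. Stack=[E] ptr=11 lookahead=$ remaining=[$]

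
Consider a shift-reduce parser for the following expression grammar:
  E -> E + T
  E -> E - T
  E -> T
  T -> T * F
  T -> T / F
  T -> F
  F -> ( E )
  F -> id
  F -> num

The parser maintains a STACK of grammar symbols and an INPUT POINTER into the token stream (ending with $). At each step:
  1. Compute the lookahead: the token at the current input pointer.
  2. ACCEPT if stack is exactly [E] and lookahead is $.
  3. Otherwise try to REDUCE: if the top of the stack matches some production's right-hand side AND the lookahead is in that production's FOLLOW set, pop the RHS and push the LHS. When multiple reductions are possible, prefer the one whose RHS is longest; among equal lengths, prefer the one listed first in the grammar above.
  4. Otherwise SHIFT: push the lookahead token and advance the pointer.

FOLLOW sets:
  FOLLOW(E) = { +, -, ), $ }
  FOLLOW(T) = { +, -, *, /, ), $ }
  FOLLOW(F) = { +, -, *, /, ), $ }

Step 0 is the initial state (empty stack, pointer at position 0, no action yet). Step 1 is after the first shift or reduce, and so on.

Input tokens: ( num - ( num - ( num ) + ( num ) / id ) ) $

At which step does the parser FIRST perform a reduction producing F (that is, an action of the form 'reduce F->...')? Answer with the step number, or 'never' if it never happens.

Answer: 3

Derivation:
Step 1: shift (. Stack=[(] ptr=1 lookahead=num remaining=[num - ( num - ( num ) + ( num ) / id ) ) $]
Step 2: shift num. Stack=[( num] ptr=2 lookahead=- remaining=[- ( num - ( num ) + ( num ) / id ) ) $]
Step 3: reduce F->num. Stack=[( F] ptr=2 lookahead=- remaining=[- ( num - ( num ) + ( num ) / id ) ) $]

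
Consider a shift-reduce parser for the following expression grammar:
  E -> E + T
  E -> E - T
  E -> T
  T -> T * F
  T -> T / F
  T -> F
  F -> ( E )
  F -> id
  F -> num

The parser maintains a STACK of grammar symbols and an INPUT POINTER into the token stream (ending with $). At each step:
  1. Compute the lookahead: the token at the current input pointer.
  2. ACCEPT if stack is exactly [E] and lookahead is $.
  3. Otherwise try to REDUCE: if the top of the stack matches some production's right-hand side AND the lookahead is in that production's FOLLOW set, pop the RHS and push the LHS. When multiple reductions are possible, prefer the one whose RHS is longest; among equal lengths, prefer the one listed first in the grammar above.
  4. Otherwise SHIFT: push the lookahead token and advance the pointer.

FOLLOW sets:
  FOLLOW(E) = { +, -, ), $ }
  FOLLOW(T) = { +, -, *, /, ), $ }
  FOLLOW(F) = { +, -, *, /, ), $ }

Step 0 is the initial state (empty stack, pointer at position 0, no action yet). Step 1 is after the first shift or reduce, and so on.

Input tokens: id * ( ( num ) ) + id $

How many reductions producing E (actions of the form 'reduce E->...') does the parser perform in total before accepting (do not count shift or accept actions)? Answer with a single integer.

Answer: 4

Derivation:
Step 1: shift id. Stack=[id] ptr=1 lookahead=* remaining=[* ( ( num ) ) + id $]
Step 2: reduce F->id. Stack=[F] ptr=1 lookahead=* remaining=[* ( ( num ) ) + id $]
Step 3: reduce T->F. Stack=[T] ptr=1 lookahead=* remaining=[* ( ( num ) ) + id $]
Step 4: shift *. Stack=[T *] ptr=2 lookahead=( remaining=[( ( num ) ) + id $]
Step 5: shift (. Stack=[T * (] ptr=3 lookahead=( remaining=[( num ) ) + id $]
Step 6: shift (. Stack=[T * ( (] ptr=4 lookahead=num remaining=[num ) ) + id $]
Step 7: shift num. Stack=[T * ( ( num] ptr=5 lookahead=) remaining=[) ) + id $]
Step 8: reduce F->num. Stack=[T * ( ( F] ptr=5 lookahead=) remaining=[) ) + id $]
Step 9: reduce T->F. Stack=[T * ( ( T] ptr=5 lookahead=) remaining=[) ) + id $]
Step 10: reduce E->T. Stack=[T * ( ( E] ptr=5 lookahead=) remaining=[) ) + id $]
Step 11: shift ). Stack=[T * ( ( E )] ptr=6 lookahead=) remaining=[) + id $]
Step 12: reduce F->( E ). Stack=[T * ( F] ptr=6 lookahead=) remaining=[) + id $]
Step 13: reduce T->F. Stack=[T * ( T] ptr=6 lookahead=) remaining=[) + id $]
Step 14: reduce E->T. Stack=[T * ( E] ptr=6 lookahead=) remaining=[) + id $]
Step 15: shift ). Stack=[T * ( E )] ptr=7 lookahead=+ remaining=[+ id $]
Step 16: reduce F->( E ). Stack=[T * F] ptr=7 lookahead=+ remaining=[+ id $]
Step 17: reduce T->T * F. Stack=[T] ptr=7 lookahead=+ remaining=[+ id $]
Step 18: reduce E->T. Stack=[E] ptr=7 lookahead=+ remaining=[+ id $]
Step 19: shift +. Stack=[E +] ptr=8 lookahead=id remaining=[id $]
Step 20: shift id. Stack=[E + id] ptr=9 lookahead=$ remaining=[$]
Step 21: reduce F->id. Stack=[E + F] ptr=9 lookahead=$ remaining=[$]
Step 22: reduce T->F. Stack=[E + T] ptr=9 lookahead=$ remaining=[$]
Step 23: reduce E->E + T. Stack=[E] ptr=9 lookahead=$ remaining=[$]
Step 24: accept. Stack=[E] ptr=9 lookahead=$ remaining=[$]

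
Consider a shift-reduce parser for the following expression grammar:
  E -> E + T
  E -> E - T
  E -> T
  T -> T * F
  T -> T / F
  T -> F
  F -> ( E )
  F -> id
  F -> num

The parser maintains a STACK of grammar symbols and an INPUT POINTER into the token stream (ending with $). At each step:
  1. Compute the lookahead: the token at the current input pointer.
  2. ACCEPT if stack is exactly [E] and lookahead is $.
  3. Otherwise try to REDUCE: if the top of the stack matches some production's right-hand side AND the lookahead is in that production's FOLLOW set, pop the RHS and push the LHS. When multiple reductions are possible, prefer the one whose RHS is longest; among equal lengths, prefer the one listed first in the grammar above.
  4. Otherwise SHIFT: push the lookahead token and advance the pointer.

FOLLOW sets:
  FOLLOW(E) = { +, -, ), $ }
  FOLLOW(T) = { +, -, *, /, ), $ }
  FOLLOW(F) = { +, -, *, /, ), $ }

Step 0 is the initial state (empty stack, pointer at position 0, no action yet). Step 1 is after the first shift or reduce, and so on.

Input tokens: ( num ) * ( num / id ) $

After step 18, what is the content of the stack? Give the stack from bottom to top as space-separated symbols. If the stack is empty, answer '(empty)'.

Step 1: shift (. Stack=[(] ptr=1 lookahead=num remaining=[num ) * ( num / id ) $]
Step 2: shift num. Stack=[( num] ptr=2 lookahead=) remaining=[) * ( num / id ) $]
Step 3: reduce F->num. Stack=[( F] ptr=2 lookahead=) remaining=[) * ( num / id ) $]
Step 4: reduce T->F. Stack=[( T] ptr=2 lookahead=) remaining=[) * ( num / id ) $]
Step 5: reduce E->T. Stack=[( E] ptr=2 lookahead=) remaining=[) * ( num / id ) $]
Step 6: shift ). Stack=[( E )] ptr=3 lookahead=* remaining=[* ( num / id ) $]
Step 7: reduce F->( E ). Stack=[F] ptr=3 lookahead=* remaining=[* ( num / id ) $]
Step 8: reduce T->F. Stack=[T] ptr=3 lookahead=* remaining=[* ( num / id ) $]
Step 9: shift *. Stack=[T *] ptr=4 lookahead=( remaining=[( num / id ) $]
Step 10: shift (. Stack=[T * (] ptr=5 lookahead=num remaining=[num / id ) $]
Step 11: shift num. Stack=[T * ( num] ptr=6 lookahead=/ remaining=[/ id ) $]
Step 12: reduce F->num. Stack=[T * ( F] ptr=6 lookahead=/ remaining=[/ id ) $]
Step 13: reduce T->F. Stack=[T * ( T] ptr=6 lookahead=/ remaining=[/ id ) $]
Step 14: shift /. Stack=[T * ( T /] ptr=7 lookahead=id remaining=[id ) $]
Step 15: shift id. Stack=[T * ( T / id] ptr=8 lookahead=) remaining=[) $]
Step 16: reduce F->id. Stack=[T * ( T / F] ptr=8 lookahead=) remaining=[) $]
Step 17: reduce T->T / F. Stack=[T * ( T] ptr=8 lookahead=) remaining=[) $]
Step 18: reduce E->T. Stack=[T * ( E] ptr=8 lookahead=) remaining=[) $]

Answer: T * ( E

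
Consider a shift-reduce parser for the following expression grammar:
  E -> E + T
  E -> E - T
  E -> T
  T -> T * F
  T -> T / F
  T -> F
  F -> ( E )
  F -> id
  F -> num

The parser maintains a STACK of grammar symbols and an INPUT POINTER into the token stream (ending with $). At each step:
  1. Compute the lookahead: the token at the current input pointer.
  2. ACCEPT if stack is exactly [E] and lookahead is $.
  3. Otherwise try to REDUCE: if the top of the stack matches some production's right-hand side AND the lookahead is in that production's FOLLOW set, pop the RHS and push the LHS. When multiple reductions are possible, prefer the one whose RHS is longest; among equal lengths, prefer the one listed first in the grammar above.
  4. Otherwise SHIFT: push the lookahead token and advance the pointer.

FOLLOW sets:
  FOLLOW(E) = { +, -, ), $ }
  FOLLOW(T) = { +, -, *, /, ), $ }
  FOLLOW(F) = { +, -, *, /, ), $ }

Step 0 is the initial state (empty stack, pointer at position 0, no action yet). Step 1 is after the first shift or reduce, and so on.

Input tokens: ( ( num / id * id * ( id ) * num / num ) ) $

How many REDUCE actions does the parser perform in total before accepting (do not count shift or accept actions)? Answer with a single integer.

Answer: 22

Derivation:
Step 1: shift (. Stack=[(] ptr=1 lookahead=( remaining=[( num / id * id * ( id ) * num / num ) ) $]
Step 2: shift (. Stack=[( (] ptr=2 lookahead=num remaining=[num / id * id * ( id ) * num / num ) ) $]
Step 3: shift num. Stack=[( ( num] ptr=3 lookahead=/ remaining=[/ id * id * ( id ) * num / num ) ) $]
Step 4: reduce F->num. Stack=[( ( F] ptr=3 lookahead=/ remaining=[/ id * id * ( id ) * num / num ) ) $]
Step 5: reduce T->F. Stack=[( ( T] ptr=3 lookahead=/ remaining=[/ id * id * ( id ) * num / num ) ) $]
Step 6: shift /. Stack=[( ( T /] ptr=4 lookahead=id remaining=[id * id * ( id ) * num / num ) ) $]
Step 7: shift id. Stack=[( ( T / id] ptr=5 lookahead=* remaining=[* id * ( id ) * num / num ) ) $]
Step 8: reduce F->id. Stack=[( ( T / F] ptr=5 lookahead=* remaining=[* id * ( id ) * num / num ) ) $]
Step 9: reduce T->T / F. Stack=[( ( T] ptr=5 lookahead=* remaining=[* id * ( id ) * num / num ) ) $]
Step 10: shift *. Stack=[( ( T *] ptr=6 lookahead=id remaining=[id * ( id ) * num / num ) ) $]
Step 11: shift id. Stack=[( ( T * id] ptr=7 lookahead=* remaining=[* ( id ) * num / num ) ) $]
Step 12: reduce F->id. Stack=[( ( T * F] ptr=7 lookahead=* remaining=[* ( id ) * num / num ) ) $]
Step 13: reduce T->T * F. Stack=[( ( T] ptr=7 lookahead=* remaining=[* ( id ) * num / num ) ) $]
Step 14: shift *. Stack=[( ( T *] ptr=8 lookahead=( remaining=[( id ) * num / num ) ) $]
Step 15: shift (. Stack=[( ( T * (] ptr=9 lookahead=id remaining=[id ) * num / num ) ) $]
Step 16: shift id. Stack=[( ( T * ( id] ptr=10 lookahead=) remaining=[) * num / num ) ) $]
Step 17: reduce F->id. Stack=[( ( T * ( F] ptr=10 lookahead=) remaining=[) * num / num ) ) $]
Step 18: reduce T->F. Stack=[( ( T * ( T] ptr=10 lookahead=) remaining=[) * num / num ) ) $]
Step 19: reduce E->T. Stack=[( ( T * ( E] ptr=10 lookahead=) remaining=[) * num / num ) ) $]
Step 20: shift ). Stack=[( ( T * ( E )] ptr=11 lookahead=* remaining=[* num / num ) ) $]
Step 21: reduce F->( E ). Stack=[( ( T * F] ptr=11 lookahead=* remaining=[* num / num ) ) $]
Step 22: reduce T->T * F. Stack=[( ( T] ptr=11 lookahead=* remaining=[* num / num ) ) $]
Step 23: shift *. Stack=[( ( T *] ptr=12 lookahead=num remaining=[num / num ) ) $]
Step 24: shift num. Stack=[( ( T * num] ptr=13 lookahead=/ remaining=[/ num ) ) $]
Step 25: reduce F->num. Stack=[( ( T * F] ptr=13 lookahead=/ remaining=[/ num ) ) $]
Step 26: reduce T->T * F. Stack=[( ( T] ptr=13 lookahead=/ remaining=[/ num ) ) $]
Step 27: shift /. Stack=[( ( T /] ptr=14 lookahead=num remaining=[num ) ) $]
Step 28: shift num. Stack=[( ( T / num] ptr=15 lookahead=) remaining=[) ) $]
Step 29: reduce F->num. Stack=[( ( T / F] ptr=15 lookahead=) remaining=[) ) $]
Step 30: reduce T->T / F. Stack=[( ( T] ptr=15 lookahead=) remaining=[) ) $]
Step 31: reduce E->T. Stack=[( ( E] ptr=15 lookahead=) remaining=[) ) $]
Step 32: shift ). Stack=[( ( E )] ptr=16 lookahead=) remaining=[) $]
Step 33: reduce F->( E ). Stack=[( F] ptr=16 lookahead=) remaining=[) $]
Step 34: reduce T->F. Stack=[( T] ptr=16 lookahead=) remaining=[) $]
Step 35: reduce E->T. Stack=[( E] ptr=16 lookahead=) remaining=[) $]
Step 36: shift ). Stack=[( E )] ptr=17 lookahead=$ remaining=[$]
Step 37: reduce F->( E ). Stack=[F] ptr=17 lookahead=$ remaining=[$]
Step 38: reduce T->F. Stack=[T] ptr=17 lookahead=$ remaining=[$]
Step 39: reduce E->T. Stack=[E] ptr=17 lookahead=$ remaining=[$]
Step 40: accept. Stack=[E] ptr=17 lookahead=$ remaining=[$]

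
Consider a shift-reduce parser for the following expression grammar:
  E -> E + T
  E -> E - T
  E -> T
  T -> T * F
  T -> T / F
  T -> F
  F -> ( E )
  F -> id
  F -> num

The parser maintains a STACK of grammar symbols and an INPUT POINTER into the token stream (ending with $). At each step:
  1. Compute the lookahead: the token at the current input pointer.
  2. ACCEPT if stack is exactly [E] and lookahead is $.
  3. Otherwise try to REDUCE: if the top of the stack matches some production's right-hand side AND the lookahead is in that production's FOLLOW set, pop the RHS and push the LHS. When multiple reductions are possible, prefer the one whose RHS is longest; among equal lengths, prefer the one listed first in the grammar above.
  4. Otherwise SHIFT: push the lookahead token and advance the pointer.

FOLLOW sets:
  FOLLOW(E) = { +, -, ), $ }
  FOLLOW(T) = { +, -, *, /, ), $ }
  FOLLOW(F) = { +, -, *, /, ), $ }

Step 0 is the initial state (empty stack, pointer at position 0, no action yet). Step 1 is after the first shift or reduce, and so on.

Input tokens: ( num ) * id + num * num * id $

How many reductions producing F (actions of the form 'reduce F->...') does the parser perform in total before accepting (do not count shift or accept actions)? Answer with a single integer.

Step 1: shift (. Stack=[(] ptr=1 lookahead=num remaining=[num ) * id + num * num * id $]
Step 2: shift num. Stack=[( num] ptr=2 lookahead=) remaining=[) * id + num * num * id $]
Step 3: reduce F->num. Stack=[( F] ptr=2 lookahead=) remaining=[) * id + num * num * id $]
Step 4: reduce T->F. Stack=[( T] ptr=2 lookahead=) remaining=[) * id + num * num * id $]
Step 5: reduce E->T. Stack=[( E] ptr=2 lookahead=) remaining=[) * id + num * num * id $]
Step 6: shift ). Stack=[( E )] ptr=3 lookahead=* remaining=[* id + num * num * id $]
Step 7: reduce F->( E ). Stack=[F] ptr=3 lookahead=* remaining=[* id + num * num * id $]
Step 8: reduce T->F. Stack=[T] ptr=3 lookahead=* remaining=[* id + num * num * id $]
Step 9: shift *. Stack=[T *] ptr=4 lookahead=id remaining=[id + num * num * id $]
Step 10: shift id. Stack=[T * id] ptr=5 lookahead=+ remaining=[+ num * num * id $]
Step 11: reduce F->id. Stack=[T * F] ptr=5 lookahead=+ remaining=[+ num * num * id $]
Step 12: reduce T->T * F. Stack=[T] ptr=5 lookahead=+ remaining=[+ num * num * id $]
Step 13: reduce E->T. Stack=[E] ptr=5 lookahead=+ remaining=[+ num * num * id $]
Step 14: shift +. Stack=[E +] ptr=6 lookahead=num remaining=[num * num * id $]
Step 15: shift num. Stack=[E + num] ptr=7 lookahead=* remaining=[* num * id $]
Step 16: reduce F->num. Stack=[E + F] ptr=7 lookahead=* remaining=[* num * id $]
Step 17: reduce T->F. Stack=[E + T] ptr=7 lookahead=* remaining=[* num * id $]
Step 18: shift *. Stack=[E + T *] ptr=8 lookahead=num remaining=[num * id $]
Step 19: shift num. Stack=[E + T * num] ptr=9 lookahead=* remaining=[* id $]
Step 20: reduce F->num. Stack=[E + T * F] ptr=9 lookahead=* remaining=[* id $]
Step 21: reduce T->T * F. Stack=[E + T] ptr=9 lookahead=* remaining=[* id $]
Step 22: shift *. Stack=[E + T *] ptr=10 lookahead=id remaining=[id $]
Step 23: shift id. Stack=[E + T * id] ptr=11 lookahead=$ remaining=[$]
Step 24: reduce F->id. Stack=[E + T * F] ptr=11 lookahead=$ remaining=[$]
Step 25: reduce T->T * F. Stack=[E + T] ptr=11 lookahead=$ remaining=[$]
Step 26: reduce E->E + T. Stack=[E] ptr=11 lookahead=$ remaining=[$]
Step 27: accept. Stack=[E] ptr=11 lookahead=$ remaining=[$]

Answer: 6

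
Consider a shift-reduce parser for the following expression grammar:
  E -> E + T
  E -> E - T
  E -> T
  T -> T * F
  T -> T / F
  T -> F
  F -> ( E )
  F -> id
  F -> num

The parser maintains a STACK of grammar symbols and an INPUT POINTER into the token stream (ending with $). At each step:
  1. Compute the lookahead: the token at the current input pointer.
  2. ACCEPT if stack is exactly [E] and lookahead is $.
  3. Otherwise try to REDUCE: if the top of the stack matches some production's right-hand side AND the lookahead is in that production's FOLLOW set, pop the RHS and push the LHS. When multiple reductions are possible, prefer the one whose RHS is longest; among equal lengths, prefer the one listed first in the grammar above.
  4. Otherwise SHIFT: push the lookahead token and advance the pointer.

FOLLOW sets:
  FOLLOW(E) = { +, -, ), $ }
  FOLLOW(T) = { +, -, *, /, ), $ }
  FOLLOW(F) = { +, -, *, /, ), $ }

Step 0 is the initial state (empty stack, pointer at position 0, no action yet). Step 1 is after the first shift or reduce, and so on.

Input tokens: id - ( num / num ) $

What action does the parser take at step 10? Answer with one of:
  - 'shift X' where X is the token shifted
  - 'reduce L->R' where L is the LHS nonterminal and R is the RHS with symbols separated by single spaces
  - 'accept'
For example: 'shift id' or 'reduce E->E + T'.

Answer: shift /

Derivation:
Step 1: shift id. Stack=[id] ptr=1 lookahead=- remaining=[- ( num / num ) $]
Step 2: reduce F->id. Stack=[F] ptr=1 lookahead=- remaining=[- ( num / num ) $]
Step 3: reduce T->F. Stack=[T] ptr=1 lookahead=- remaining=[- ( num / num ) $]
Step 4: reduce E->T. Stack=[E] ptr=1 lookahead=- remaining=[- ( num / num ) $]
Step 5: shift -. Stack=[E -] ptr=2 lookahead=( remaining=[( num / num ) $]
Step 6: shift (. Stack=[E - (] ptr=3 lookahead=num remaining=[num / num ) $]
Step 7: shift num. Stack=[E - ( num] ptr=4 lookahead=/ remaining=[/ num ) $]
Step 8: reduce F->num. Stack=[E - ( F] ptr=4 lookahead=/ remaining=[/ num ) $]
Step 9: reduce T->F. Stack=[E - ( T] ptr=4 lookahead=/ remaining=[/ num ) $]
Step 10: shift /. Stack=[E - ( T /] ptr=5 lookahead=num remaining=[num ) $]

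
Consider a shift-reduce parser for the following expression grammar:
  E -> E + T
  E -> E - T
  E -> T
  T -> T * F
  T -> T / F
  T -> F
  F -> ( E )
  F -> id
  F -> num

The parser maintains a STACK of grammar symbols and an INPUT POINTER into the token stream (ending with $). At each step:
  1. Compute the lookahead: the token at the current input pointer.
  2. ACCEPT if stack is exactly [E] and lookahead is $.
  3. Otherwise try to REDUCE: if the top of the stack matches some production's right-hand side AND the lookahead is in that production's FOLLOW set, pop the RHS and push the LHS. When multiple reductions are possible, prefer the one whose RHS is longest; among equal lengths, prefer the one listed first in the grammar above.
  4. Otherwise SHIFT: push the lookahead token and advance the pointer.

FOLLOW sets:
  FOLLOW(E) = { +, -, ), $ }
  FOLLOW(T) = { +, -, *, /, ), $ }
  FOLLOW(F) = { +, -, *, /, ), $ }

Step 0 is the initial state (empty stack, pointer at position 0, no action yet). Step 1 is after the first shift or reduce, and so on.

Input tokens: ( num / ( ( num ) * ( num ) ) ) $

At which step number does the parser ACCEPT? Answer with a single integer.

Step 1: shift (. Stack=[(] ptr=1 lookahead=num remaining=[num / ( ( num ) * ( num ) ) ) $]
Step 2: shift num. Stack=[( num] ptr=2 lookahead=/ remaining=[/ ( ( num ) * ( num ) ) ) $]
Step 3: reduce F->num. Stack=[( F] ptr=2 lookahead=/ remaining=[/ ( ( num ) * ( num ) ) ) $]
Step 4: reduce T->F. Stack=[( T] ptr=2 lookahead=/ remaining=[/ ( ( num ) * ( num ) ) ) $]
Step 5: shift /. Stack=[( T /] ptr=3 lookahead=( remaining=[( ( num ) * ( num ) ) ) $]
Step 6: shift (. Stack=[( T / (] ptr=4 lookahead=( remaining=[( num ) * ( num ) ) ) $]
Step 7: shift (. Stack=[( T / ( (] ptr=5 lookahead=num remaining=[num ) * ( num ) ) ) $]
Step 8: shift num. Stack=[( T / ( ( num] ptr=6 lookahead=) remaining=[) * ( num ) ) ) $]
Step 9: reduce F->num. Stack=[( T / ( ( F] ptr=6 lookahead=) remaining=[) * ( num ) ) ) $]
Step 10: reduce T->F. Stack=[( T / ( ( T] ptr=6 lookahead=) remaining=[) * ( num ) ) ) $]
Step 11: reduce E->T. Stack=[( T / ( ( E] ptr=6 lookahead=) remaining=[) * ( num ) ) ) $]
Step 12: shift ). Stack=[( T / ( ( E )] ptr=7 lookahead=* remaining=[* ( num ) ) ) $]
Step 13: reduce F->( E ). Stack=[( T / ( F] ptr=7 lookahead=* remaining=[* ( num ) ) ) $]
Step 14: reduce T->F. Stack=[( T / ( T] ptr=7 lookahead=* remaining=[* ( num ) ) ) $]
Step 15: shift *. Stack=[( T / ( T *] ptr=8 lookahead=( remaining=[( num ) ) ) $]
Step 16: shift (. Stack=[( T / ( T * (] ptr=9 lookahead=num remaining=[num ) ) ) $]
Step 17: shift num. Stack=[( T / ( T * ( num] ptr=10 lookahead=) remaining=[) ) ) $]
Step 18: reduce F->num. Stack=[( T / ( T * ( F] ptr=10 lookahead=) remaining=[) ) ) $]
Step 19: reduce T->F. Stack=[( T / ( T * ( T] ptr=10 lookahead=) remaining=[) ) ) $]
Step 20: reduce E->T. Stack=[( T / ( T * ( E] ptr=10 lookahead=) remaining=[) ) ) $]
Step 21: shift ). Stack=[( T / ( T * ( E )] ptr=11 lookahead=) remaining=[) ) $]
Step 22: reduce F->( E ). Stack=[( T / ( T * F] ptr=11 lookahead=) remaining=[) ) $]
Step 23: reduce T->T * F. Stack=[( T / ( T] ptr=11 lookahead=) remaining=[) ) $]
Step 24: reduce E->T. Stack=[( T / ( E] ptr=11 lookahead=) remaining=[) ) $]
Step 25: shift ). Stack=[( T / ( E )] ptr=12 lookahead=) remaining=[) $]
Step 26: reduce F->( E ). Stack=[( T / F] ptr=12 lookahead=) remaining=[) $]
Step 27: reduce T->T / F. Stack=[( T] ptr=12 lookahead=) remaining=[) $]
Step 28: reduce E->T. Stack=[( E] ptr=12 lookahead=) remaining=[) $]
Step 29: shift ). Stack=[( E )] ptr=13 lookahead=$ remaining=[$]
Step 30: reduce F->( E ). Stack=[F] ptr=13 lookahead=$ remaining=[$]
Step 31: reduce T->F. Stack=[T] ptr=13 lookahead=$ remaining=[$]
Step 32: reduce E->T. Stack=[E] ptr=13 lookahead=$ remaining=[$]
Step 33: accept. Stack=[E] ptr=13 lookahead=$ remaining=[$]

Answer: 33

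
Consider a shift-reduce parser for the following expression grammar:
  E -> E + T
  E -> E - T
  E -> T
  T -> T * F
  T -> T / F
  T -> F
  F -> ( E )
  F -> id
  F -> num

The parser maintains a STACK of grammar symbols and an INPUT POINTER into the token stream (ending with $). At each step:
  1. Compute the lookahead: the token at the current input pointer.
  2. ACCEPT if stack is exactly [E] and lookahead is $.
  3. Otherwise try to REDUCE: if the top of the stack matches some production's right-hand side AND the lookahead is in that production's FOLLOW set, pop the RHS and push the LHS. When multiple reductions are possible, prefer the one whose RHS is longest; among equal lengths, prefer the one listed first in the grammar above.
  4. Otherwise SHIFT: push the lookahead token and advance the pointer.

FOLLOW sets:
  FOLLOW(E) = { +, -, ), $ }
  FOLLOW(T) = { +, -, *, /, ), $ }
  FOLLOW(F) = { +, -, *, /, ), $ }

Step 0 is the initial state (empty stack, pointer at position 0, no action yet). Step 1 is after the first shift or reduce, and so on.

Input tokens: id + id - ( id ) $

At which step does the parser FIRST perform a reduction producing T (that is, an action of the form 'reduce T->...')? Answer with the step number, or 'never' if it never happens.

Step 1: shift id. Stack=[id] ptr=1 lookahead=+ remaining=[+ id - ( id ) $]
Step 2: reduce F->id. Stack=[F] ptr=1 lookahead=+ remaining=[+ id - ( id ) $]
Step 3: reduce T->F. Stack=[T] ptr=1 lookahead=+ remaining=[+ id - ( id ) $]

Answer: 3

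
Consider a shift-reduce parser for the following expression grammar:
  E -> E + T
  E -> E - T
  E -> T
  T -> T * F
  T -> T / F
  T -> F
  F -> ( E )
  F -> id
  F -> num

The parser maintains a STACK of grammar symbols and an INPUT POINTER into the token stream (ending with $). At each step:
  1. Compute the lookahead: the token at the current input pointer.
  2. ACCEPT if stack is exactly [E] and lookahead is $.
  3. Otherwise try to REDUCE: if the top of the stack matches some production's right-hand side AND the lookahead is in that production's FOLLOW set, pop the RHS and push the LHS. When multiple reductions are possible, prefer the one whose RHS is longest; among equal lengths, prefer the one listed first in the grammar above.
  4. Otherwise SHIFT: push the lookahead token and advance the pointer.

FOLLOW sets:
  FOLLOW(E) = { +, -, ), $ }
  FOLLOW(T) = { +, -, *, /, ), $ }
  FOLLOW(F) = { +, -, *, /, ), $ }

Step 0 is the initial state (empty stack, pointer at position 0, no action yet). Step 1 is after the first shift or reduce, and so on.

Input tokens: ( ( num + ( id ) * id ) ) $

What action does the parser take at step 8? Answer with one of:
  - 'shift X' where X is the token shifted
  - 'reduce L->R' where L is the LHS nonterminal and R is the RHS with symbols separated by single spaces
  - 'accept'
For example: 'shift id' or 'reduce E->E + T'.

Step 1: shift (. Stack=[(] ptr=1 lookahead=( remaining=[( num + ( id ) * id ) ) $]
Step 2: shift (. Stack=[( (] ptr=2 lookahead=num remaining=[num + ( id ) * id ) ) $]
Step 3: shift num. Stack=[( ( num] ptr=3 lookahead=+ remaining=[+ ( id ) * id ) ) $]
Step 4: reduce F->num. Stack=[( ( F] ptr=3 lookahead=+ remaining=[+ ( id ) * id ) ) $]
Step 5: reduce T->F. Stack=[( ( T] ptr=3 lookahead=+ remaining=[+ ( id ) * id ) ) $]
Step 6: reduce E->T. Stack=[( ( E] ptr=3 lookahead=+ remaining=[+ ( id ) * id ) ) $]
Step 7: shift +. Stack=[( ( E +] ptr=4 lookahead=( remaining=[( id ) * id ) ) $]
Step 8: shift (. Stack=[( ( E + (] ptr=5 lookahead=id remaining=[id ) * id ) ) $]

Answer: shift (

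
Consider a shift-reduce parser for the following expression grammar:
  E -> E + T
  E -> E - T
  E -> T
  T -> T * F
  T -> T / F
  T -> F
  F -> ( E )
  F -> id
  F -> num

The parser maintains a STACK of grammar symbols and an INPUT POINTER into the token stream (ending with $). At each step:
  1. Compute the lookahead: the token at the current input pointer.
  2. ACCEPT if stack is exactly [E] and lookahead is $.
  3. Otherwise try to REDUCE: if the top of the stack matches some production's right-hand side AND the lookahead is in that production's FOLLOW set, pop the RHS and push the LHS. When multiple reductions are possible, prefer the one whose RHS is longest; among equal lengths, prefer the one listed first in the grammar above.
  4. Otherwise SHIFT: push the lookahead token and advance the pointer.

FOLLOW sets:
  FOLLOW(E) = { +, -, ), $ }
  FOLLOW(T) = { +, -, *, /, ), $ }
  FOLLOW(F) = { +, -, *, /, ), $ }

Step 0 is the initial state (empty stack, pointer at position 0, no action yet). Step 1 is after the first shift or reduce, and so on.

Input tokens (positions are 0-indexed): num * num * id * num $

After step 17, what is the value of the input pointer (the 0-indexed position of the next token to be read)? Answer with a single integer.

Answer: 7

Derivation:
Step 1: shift num. Stack=[num] ptr=1 lookahead=* remaining=[* num * id * num $]
Step 2: reduce F->num. Stack=[F] ptr=1 lookahead=* remaining=[* num * id * num $]
Step 3: reduce T->F. Stack=[T] ptr=1 lookahead=* remaining=[* num * id * num $]
Step 4: shift *. Stack=[T *] ptr=2 lookahead=num remaining=[num * id * num $]
Step 5: shift num. Stack=[T * num] ptr=3 lookahead=* remaining=[* id * num $]
Step 6: reduce F->num. Stack=[T * F] ptr=3 lookahead=* remaining=[* id * num $]
Step 7: reduce T->T * F. Stack=[T] ptr=3 lookahead=* remaining=[* id * num $]
Step 8: shift *. Stack=[T *] ptr=4 lookahead=id remaining=[id * num $]
Step 9: shift id. Stack=[T * id] ptr=5 lookahead=* remaining=[* num $]
Step 10: reduce F->id. Stack=[T * F] ptr=5 lookahead=* remaining=[* num $]
Step 11: reduce T->T * F. Stack=[T] ptr=5 lookahead=* remaining=[* num $]
Step 12: shift *. Stack=[T *] ptr=6 lookahead=num remaining=[num $]
Step 13: shift num. Stack=[T * num] ptr=7 lookahead=$ remaining=[$]
Step 14: reduce F->num. Stack=[T * F] ptr=7 lookahead=$ remaining=[$]
Step 15: reduce T->T * F. Stack=[T] ptr=7 lookahead=$ remaining=[$]
Step 16: reduce E->T. Stack=[E] ptr=7 lookahead=$ remaining=[$]
Step 17: accept. Stack=[E] ptr=7 lookahead=$ remaining=[$]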